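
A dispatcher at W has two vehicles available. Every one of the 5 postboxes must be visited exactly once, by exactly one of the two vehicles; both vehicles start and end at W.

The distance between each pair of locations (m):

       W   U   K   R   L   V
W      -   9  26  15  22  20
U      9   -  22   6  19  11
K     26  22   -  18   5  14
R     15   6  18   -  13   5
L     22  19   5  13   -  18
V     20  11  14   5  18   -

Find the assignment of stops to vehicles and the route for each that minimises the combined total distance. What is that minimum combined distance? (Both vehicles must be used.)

Try each way of splitting the stops between the two vehicles (each non-empty) and, for each split, find the best tour for each vehicle:
  {U} + {K, R, L, V}: 18 + 61 = 79
  {K} + {U, R, L, V}: 52 + 60 = 112
  {U, K} + {R, L, V}: 57 + 60 = 117
  {R} + {U, K, L, V}: 30 + 61 = 91
  {U, R} + {K, L, V}: 30 + 61 = 91
  {K, R} + {U, L, V}: 59 + 60 = 119
  … (15 splits in total)
Best: vehicle 1 W → U → W = 18; vehicle 2 W → R → V → K → L → W = 61; combined 79.

Minimum combined distance: 79 m.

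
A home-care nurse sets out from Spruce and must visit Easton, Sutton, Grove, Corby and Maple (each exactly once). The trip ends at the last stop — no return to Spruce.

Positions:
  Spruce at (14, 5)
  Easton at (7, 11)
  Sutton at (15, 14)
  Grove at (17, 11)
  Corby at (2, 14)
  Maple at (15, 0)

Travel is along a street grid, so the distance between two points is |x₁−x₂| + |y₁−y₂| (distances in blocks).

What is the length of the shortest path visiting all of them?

There are 5! = 120 possible orderings.
Spruce - Easton - Sutton - Grove - Corby - Maple: 13+11+5+18+27 = 74
Spruce - Easton - Sutton - Grove - Maple - Corby: 13+11+5+13+27 = 69
Spruce - Easton - Sutton - Corby - Grove - Maple: 13+11+13+18+13 = 68
Spruce - Easton - Sutton - Corby - Maple - Grove: 13+11+13+27+13 = 77
Spruce - Easton - Sutton - Maple - Grove - Corby: 13+11+14+13+18 = 69
Spruce - Easton - Sutton - Maple - Corby - Grove: 13+11+14+27+18 = 83
Spruce - Easton - Grove - Sutton - Corby - Maple: 13+10+5+13+27 = 68
Spruce - Easton - Grove - Sutton - Maple - Corby: 13+10+5+14+27 = 69
Spruce - Easton - Grove - Corby - Sutton - Maple: 13+10+18+13+14 = 68
Spruce - Easton - Grove - Corby - Maple - Sutton: 13+10+18+27+14 = 82
Spruce - Easton - Grove - Maple - Sutton - Corby: 13+10+13+14+13 = 63
Spruce - Easton - Grove - Maple - Corby - Sutton: 13+10+13+27+13 = 76
Spruce - Easton - Corby - Sutton - Grove - Maple: 13+8+13+5+13 = 52
Spruce - Easton - Corby - Sutton - Maple - Grove: 13+8+13+14+13 = 61
… (106 more)
Spruce - Maple - Sutton - Grove - Easton - Corby: 6+14+5+10+8 = 43  ← best
The minimum is 43.
One shortest path: Spruce → Maple → Sutton → Grove → Easton → Corby.

Shortest open route: 43 blocks.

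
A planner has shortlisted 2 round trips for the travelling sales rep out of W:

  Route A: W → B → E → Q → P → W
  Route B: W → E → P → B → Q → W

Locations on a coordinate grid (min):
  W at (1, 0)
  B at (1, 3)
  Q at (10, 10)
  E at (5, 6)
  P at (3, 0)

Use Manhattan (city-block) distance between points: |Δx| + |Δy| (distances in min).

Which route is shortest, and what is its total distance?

Route A: 3 + 7 + 9 + 17 + 2 = 38
Route B: 10 + 8 + 5 + 16 + 19 = 58

Shortest is Route A, total 38 min.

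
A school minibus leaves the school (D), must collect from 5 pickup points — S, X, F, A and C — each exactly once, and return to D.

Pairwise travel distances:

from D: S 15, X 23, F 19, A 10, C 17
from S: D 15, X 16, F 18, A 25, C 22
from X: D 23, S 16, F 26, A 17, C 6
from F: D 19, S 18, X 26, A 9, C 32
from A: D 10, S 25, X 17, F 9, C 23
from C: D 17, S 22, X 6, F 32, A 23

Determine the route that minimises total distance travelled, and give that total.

76 — the shortest possible round trip.

There are 60 distinct closed tours to check (reversals are equivalent).
D → S → X → F → A → C → D: 15+16+26+9+23+17 = 106
D → S → X → F → C → A → D: 15+16+26+32+23+10 = 122
D → S → X → A → F → C → D: 15+16+17+9+32+17 = 106
D → S → X → A → C → F → D: 15+16+17+23+32+19 = 122
D → S → X → C → F → A → D: 15+16+6+32+9+10 = 88
D → S → X → C → A → F → D: 15+16+6+23+9+19 = 88
D → S → F → X → A → C → D: 15+18+26+17+23+17 = 116
D → S → F → X → C → A → D: 15+18+26+6+23+10 = 98
D → S → F → A → X → C → D: 15+18+9+17+6+17 = 82
D → S → F → A → C → X → D: 15+18+9+23+6+23 = 94
D → S → F → C → X → A → D: 15+18+32+6+17+10 = 98
D → S → F → C → A → X → D: 15+18+32+23+17+23 = 128
D → S → A → X → F → C → D: 15+25+17+26+32+17 = 132
D → S → A → X → C → F → D: 15+25+17+6+32+19 = 114
… (46 more)
D → A → F → S → X → C → D: 10+9+18+16+6+17 = 76  ← best
The minimum is 76.
One optimal route: D → A → F → S → X → C → D (or its reverse).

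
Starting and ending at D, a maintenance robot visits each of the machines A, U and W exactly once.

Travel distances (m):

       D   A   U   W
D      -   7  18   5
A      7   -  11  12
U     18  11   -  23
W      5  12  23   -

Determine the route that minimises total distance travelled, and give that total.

Shortest round trip = 46 m.

With 3 stops there are 3!/2 = 3 distinct round trips (a route and its reverse cost the same).
D - A - U - W - D: 7+11+23+5 = 46
D - A - W - U - D: 7+12+23+18 = 60
D - U - A - W - D: 18+11+12+5 = 46
The minimum is 46.
One optimal route: D → A → U → W → D (or its reverse).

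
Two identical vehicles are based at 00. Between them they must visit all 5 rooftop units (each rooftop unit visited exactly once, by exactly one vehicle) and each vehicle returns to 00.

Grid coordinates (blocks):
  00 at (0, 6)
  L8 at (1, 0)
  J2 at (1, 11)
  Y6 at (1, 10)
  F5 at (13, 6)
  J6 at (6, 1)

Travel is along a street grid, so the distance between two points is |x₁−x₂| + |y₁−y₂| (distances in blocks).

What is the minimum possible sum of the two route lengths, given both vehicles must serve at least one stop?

Minimum combined distance: 50 blocks.

Try each way of splitting the stops between the two vehicles (each non-empty) and, for each split, find the best tour for each vehicle:
  {L8} + {J2, Y6, F5, J6}: 14 + 46 = 60
  {J2} + {L8, Y6, F5, J6}: 12 + 46 = 58
  {L8, J2} + {Y6, F5, J6}: 24 + 44 = 68
  {Y6} + {L8, J2, F5, J6}: 10 + 48 = 58
  {L8, Y6} + {J2, F5, J6}: 22 + 46 = 68
  {J2, Y6} + {L8, F5, J6}: 12 + 38 = 50
  … (15 splits in total)
Best: vehicle 1 00 → J2 → Y6 → 00 = 12; vehicle 2 00 → L8 → J6 → F5 → 00 = 38; combined 50.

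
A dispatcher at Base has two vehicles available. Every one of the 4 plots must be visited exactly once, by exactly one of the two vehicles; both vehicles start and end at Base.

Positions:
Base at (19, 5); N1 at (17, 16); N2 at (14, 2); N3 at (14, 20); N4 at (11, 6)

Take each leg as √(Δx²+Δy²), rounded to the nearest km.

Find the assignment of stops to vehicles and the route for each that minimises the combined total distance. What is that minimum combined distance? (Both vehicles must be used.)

Minimum combined distance: 50 km.

Try each way of splitting the stops between the two vehicles (each non-empty) and, for each split, find the best tour for each vehicle:
  {N1} + {N2, N3, N4}: 22 + 41 = 63
  {N2} + {N1, N3, N4}: 12 + 38 = 50
  {N1, N2} + {N3, N4}: 31 + 38 = 69
  {N3} + {N1, N2, N4}: 32 + 34 = 66
  {N1, N3} + {N2, N4}: 32 + 19 = 51
  {N2, N3} + {N1, N4}: 40 + 31 = 71
  … (7 splits in total)
Best: vehicle 1 Base → N2 → Base = 12; vehicle 2 Base → N1 → N3 → N4 → Base = 38; combined 50.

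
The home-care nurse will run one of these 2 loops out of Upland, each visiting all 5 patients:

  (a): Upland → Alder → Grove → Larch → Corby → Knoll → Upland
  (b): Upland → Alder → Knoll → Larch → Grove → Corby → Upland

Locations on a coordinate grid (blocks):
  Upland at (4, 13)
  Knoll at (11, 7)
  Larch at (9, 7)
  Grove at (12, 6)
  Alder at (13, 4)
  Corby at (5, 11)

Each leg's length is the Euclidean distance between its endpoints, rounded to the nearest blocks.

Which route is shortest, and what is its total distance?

(a): 13 + 2 + 3 + 6 + 7 + 9 = 40
(b): 13 + 4 + 2 + 3 + 9 + 2 = 33

33 blocks — (b) is the shortest.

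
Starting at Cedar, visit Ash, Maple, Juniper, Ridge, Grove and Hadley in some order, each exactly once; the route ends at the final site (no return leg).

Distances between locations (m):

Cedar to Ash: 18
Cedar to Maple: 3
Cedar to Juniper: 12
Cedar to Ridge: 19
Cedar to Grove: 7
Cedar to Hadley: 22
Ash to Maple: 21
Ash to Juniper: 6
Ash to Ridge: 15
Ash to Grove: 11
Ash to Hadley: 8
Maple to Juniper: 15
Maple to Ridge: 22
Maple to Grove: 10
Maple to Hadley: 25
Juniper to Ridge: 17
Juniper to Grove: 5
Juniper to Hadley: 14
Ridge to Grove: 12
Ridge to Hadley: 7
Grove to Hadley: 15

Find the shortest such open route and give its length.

Shortest open route: 39 m.

There are 6! = 720 possible orderings.
Cedar - Ash - Maple - Juniper - Ridge - Grove - Hadley: 18+21+15+17+12+15 = 98
Cedar - Ash - Maple - Juniper - Ridge - Hadley - Grove: 18+21+15+17+7+15 = 93
Cedar - Ash - Maple - Juniper - Grove - Ridge - Hadley: 18+21+15+5+12+7 = 78
Cedar - Ash - Maple - Juniper - Grove - Hadley - Ridge: 18+21+15+5+15+7 = 81
Cedar - Ash - Maple - Juniper - Hadley - Ridge - Grove: 18+21+15+14+7+12 = 87
Cedar - Ash - Maple - Juniper - Hadley - Grove - Ridge: 18+21+15+14+15+12 = 95
Cedar - Ash - Maple - Ridge - Juniper - Grove - Hadley: 18+21+22+17+5+15 = 98
Cedar - Ash - Maple - Ridge - Juniper - Hadley - Grove: 18+21+22+17+14+15 = 107
… (712 more)
Cedar - Maple - Grove - Juniper - Ash - Hadley - Ridge: 3+10+5+6+8+7 = 39  ← best
The minimum is 39.
One shortest path: Cedar → Maple → Grove → Juniper → Ash → Hadley → Ridge.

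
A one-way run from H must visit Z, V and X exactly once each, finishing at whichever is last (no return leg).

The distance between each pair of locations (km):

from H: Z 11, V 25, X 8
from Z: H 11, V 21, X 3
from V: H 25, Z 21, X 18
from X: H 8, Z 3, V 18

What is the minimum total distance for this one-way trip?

There are 3! = 6 possible orderings.
H→Z→V→X: 11+21+18 = 50
H→Z→X→V: 11+3+18 = 32
H→V→Z→X: 25+21+3 = 49
H→V→X→Z: 25+18+3 = 46
H→X→Z→V: 8+3+21 = 32
H→X→V→Z: 8+18+21 = 47
The minimum is 32.
One shortest path: H → Z → X → V.

Minimum one-way distance = 32 km.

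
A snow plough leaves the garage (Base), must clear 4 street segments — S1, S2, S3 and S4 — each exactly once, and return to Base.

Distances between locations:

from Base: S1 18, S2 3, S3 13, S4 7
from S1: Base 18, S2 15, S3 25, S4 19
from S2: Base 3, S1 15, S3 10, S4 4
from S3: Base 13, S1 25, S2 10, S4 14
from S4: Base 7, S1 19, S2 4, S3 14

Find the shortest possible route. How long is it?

Minimum total distance: 64.

Base - S1 - S2 - S3 - S4 - Base: 18+15+10+14+7 = 64
Base - S1 - S2 - S4 - S3 - Base: 18+15+4+14+13 = 64
Base - S1 - S3 - S2 - S4 - Base: 18+25+10+4+7 = 64
Base - S1 - S3 - S4 - S2 - Base: 18+25+14+4+3 = 64
Base - S1 - S4 - S2 - S3 - Base: 18+19+4+10+13 = 64
Base - S1 - S4 - S3 - S2 - Base: 18+19+14+10+3 = 64
Base - S2 - S1 - S3 - S4 - Base: 3+15+25+14+7 = 64
Base - S2 - S1 - S4 - S3 - Base: 3+15+19+14+13 = 64
Base - S2 - S3 - S1 - S4 - Base: 3+10+25+19+7 = 64
Base - S2 - S4 - S1 - S3 - Base: 3+4+19+25+13 = 64
Base - S3 - S1 - S2 - S4 - Base: 13+25+15+4+7 = 64
Base - S3 - S2 - S1 - S4 - Base: 13+10+15+19+7 = 64
The minimum is 64.
One optimal route: Base → S1 → S2 → S3 → S4 → Base (or its reverse).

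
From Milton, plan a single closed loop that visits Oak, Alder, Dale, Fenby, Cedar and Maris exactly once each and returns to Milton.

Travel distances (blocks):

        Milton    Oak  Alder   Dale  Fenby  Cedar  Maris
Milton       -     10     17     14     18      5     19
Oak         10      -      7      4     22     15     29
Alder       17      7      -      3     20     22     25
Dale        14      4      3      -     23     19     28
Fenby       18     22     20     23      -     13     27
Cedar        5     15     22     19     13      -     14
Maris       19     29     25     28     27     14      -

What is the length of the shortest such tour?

Milton - Oak - Alder - Dale - Fenby - Cedar - Maris - Milton: 10+7+3+23+13+14+19 = 89
Milton - Oak - Alder - Dale - Fenby - Maris - Cedar - Milton: 10+7+3+23+27+14+5 = 89
Milton - Oak - Alder - Dale - Cedar - Fenby - Maris - Milton: 10+7+3+19+13+27+19 = 98
Milton - Oak - Alder - Dale - Cedar - Maris - Fenby - Milton: 10+7+3+19+14+27+18 = 98
Milton - Oak - Alder - Dale - Maris - Fenby - Cedar - Milton: 10+7+3+28+27+13+5 = 93
Milton - Oak - Alder - Dale - Maris - Cedar - Fenby - Milton: 10+7+3+28+14+13+18 = 93
Milton - Oak - Alder - Fenby - Dale - Cedar - Maris - Milton: 10+7+20+23+19+14+19 = 112
Milton - Oak - Alder - Fenby - Dale - Maris - Cedar - Milton: 10+7+20+23+28+14+5 = 107
… (352 more)
Milton - Oak - Dale - Alder - Fenby - Cedar - Maris - Milton: 10+4+3+20+13+14+19 = 83  ← best
The minimum is 83.
One optimal route: Milton → Oak → Dale → Alder → Fenby → Cedar → Maris → Milton (or its reverse).

Minimum total distance: 83 blocks.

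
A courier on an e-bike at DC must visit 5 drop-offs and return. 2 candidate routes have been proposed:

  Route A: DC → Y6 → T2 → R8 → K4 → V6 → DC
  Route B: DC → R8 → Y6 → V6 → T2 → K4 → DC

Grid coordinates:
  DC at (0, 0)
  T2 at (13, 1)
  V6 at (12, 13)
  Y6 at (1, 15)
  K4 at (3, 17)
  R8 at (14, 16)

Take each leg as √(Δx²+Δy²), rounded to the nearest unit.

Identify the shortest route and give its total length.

Route A: 15 + 18 + 15 + 11 + 10 + 18 = 87
Route B: 21 + 13 + 11 + 12 + 19 + 17 = 93

87 — Route A is the shortest.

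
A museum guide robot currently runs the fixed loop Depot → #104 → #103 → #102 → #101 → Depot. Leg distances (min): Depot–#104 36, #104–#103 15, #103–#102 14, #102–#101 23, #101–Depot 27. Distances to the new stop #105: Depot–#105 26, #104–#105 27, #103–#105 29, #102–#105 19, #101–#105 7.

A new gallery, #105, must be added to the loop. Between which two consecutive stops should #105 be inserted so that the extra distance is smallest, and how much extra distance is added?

Minimum extra distance: 3 min, inserting #105 between #102 and #101.

Insertion cost between consecutive stops i–j is d(i,#105) + d(#105,j) − d(i,j):
  between Depot and #104: 26 + 27 − 36 = 17
  between #104 and #103: 27 + 29 − 15 = 41
  between #103 and #102: 29 + 19 − 14 = 34
  between #102 and #101: 19 + 7 − 23 = 3
  between #101 and Depot: 7 + 26 − 27 = 6
Cheapest insertion is between #102 and #101, adding 3.
New total = 115 + 3 = 118.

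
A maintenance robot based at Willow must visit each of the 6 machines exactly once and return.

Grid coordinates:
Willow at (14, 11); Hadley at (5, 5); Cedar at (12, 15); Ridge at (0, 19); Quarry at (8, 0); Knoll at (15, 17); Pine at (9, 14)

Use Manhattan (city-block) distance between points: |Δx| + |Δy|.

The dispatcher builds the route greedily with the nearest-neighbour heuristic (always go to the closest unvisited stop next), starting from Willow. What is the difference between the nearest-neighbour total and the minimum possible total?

Excess over optimum: 6.

Willow: Cedar=6, Knoll=7, Pine=8, Hadley=15, Quarry=17, Ridge=22 ⇒ Cedar
Cedar: Pine=4, Knoll=5, Ridge=16, Hadley=17, Quarry=19 ⇒ Pine
Pine: Knoll=9, Hadley=13, Ridge=14, Quarry=15 ⇒ Knoll
Knoll: Ridge=17, Hadley=22, Quarry=24 ⇒ Ridge
Ridge: Hadley=19, Quarry=27 ⇒ Hadley
Hadley: Quarry=8 ⇒ Quarry
NN route Willow → Cedar → Pine → Knoll → Ridge → Hadley → Quarry → Willow costs 80.
Optimal: Willow → Quarry → Hadley → Ridge → Pine → Cedar → Knoll → Willow costs 74 (by enumerating all 360 distinct tours).
Excess = 80 − 74 = 6.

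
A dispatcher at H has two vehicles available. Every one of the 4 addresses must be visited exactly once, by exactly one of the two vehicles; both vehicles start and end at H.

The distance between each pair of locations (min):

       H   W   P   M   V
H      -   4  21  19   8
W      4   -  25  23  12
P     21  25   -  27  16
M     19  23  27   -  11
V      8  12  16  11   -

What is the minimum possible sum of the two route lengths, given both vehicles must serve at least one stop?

Minimum combined distance: 75 min.

Try each way of splitting the stops between the two vehicles (each non-empty) and, for each split, find the best tour for each vehicle:
  {W} + {P, M, V}: 8 + 67 = 75
  {P} + {W, M, V}: 42 + 46 = 88
  {W, P} + {M, V}: 50 + 38 = 88
  {M} + {W, P, V}: 38 + 53 = 91
  {W, M} + {P, V}: 46 + 45 = 91
  {P, M} + {W, V}: 67 + 24 = 91
  … (7 splits in total)
Best: vehicle 1 H → W → H = 8; vehicle 2 H → P → M → V → H = 67; combined 75.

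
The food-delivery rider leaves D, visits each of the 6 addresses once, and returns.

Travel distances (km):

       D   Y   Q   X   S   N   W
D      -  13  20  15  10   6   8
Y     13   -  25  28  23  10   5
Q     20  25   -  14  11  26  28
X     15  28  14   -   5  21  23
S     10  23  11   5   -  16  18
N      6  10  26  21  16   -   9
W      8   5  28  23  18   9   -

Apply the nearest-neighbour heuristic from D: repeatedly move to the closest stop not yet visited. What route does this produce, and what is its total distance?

Total distance 82 km via the nearest-neighbour route D → N → W → Y → S → X → Q → D.

From D: distances to unvisited — N=6, W=8, S=10, Y=13, X=15, Q=20. Nearest is N (6).
From N: distances to unvisited — W=9, Y=10, S=16, X=21, Q=26. Nearest is W (9).
From W: distances to unvisited — Y=5, S=18, X=23, Q=28. Nearest is Y (5).
From Y: distances to unvisited — S=23, Q=25, X=28. Nearest is S (23).
From S: distances to unvisited — X=5, Q=11. Nearest is X (5).
From X: distances to unvisited — Q=14. Nearest is Q (14).
Return Q→D: 20.
Total = 6 + 9 + 5 + 23 + 5 + 14 + 20 = 82.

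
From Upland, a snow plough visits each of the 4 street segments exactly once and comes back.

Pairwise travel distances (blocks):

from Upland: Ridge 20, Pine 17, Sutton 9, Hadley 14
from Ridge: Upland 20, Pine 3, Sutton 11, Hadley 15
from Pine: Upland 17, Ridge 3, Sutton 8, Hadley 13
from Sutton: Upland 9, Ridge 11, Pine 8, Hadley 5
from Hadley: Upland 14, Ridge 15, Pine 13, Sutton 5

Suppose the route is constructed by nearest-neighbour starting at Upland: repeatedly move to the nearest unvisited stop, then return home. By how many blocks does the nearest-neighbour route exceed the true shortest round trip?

From Upland: Sutton=9, Hadley=14, Pine=17, Ridge=20 → choose Sutton (9).
From Sutton: Hadley=5, Pine=8, Ridge=11 → choose Hadley (5).
From Hadley: Pine=13, Ridge=15 → choose Pine (13).
From Pine: Ridge=3 → choose Ridge (3).
NN route Upland → Sutton → Hadley → Pine → Ridge → Upland costs 50.
Optimal: Upland → Pine → Ridge → Hadley → Sutton → Upland costs 49 (by enumerating all 12 distinct tours).
Excess = 50 − 49 = 1.

The nearest-neighbour route is 1 blocks longer than optimal.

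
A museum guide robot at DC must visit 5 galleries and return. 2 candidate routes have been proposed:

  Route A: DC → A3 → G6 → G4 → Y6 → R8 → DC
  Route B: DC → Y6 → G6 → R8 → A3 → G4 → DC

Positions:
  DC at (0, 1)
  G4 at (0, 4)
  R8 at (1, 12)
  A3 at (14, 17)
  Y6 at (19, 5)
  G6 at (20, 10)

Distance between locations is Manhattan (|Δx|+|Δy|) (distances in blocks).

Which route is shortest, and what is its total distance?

Route A: 30 + 13 + 26 + 20 + 25 + 12 = 126
Route B: 23 + 6 + 21 + 18 + 27 + 3 = 98

98 blocks — Route B is the shortest.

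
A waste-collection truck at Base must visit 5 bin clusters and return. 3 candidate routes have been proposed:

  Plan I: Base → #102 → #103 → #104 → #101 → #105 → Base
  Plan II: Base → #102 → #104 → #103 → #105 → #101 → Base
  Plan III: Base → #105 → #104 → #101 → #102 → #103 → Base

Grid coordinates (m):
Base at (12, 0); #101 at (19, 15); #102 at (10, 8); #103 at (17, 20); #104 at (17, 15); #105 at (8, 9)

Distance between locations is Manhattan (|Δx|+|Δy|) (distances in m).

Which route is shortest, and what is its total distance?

Plan I: 10 + 19 + 5 + 2 + 17 + 13 = 66
Plan II: 10 + 14 + 5 + 20 + 17 + 22 = 88
Plan III: 13 + 15 + 2 + 16 + 19 + 25 = 90

Shortest is Plan I, total 66 m.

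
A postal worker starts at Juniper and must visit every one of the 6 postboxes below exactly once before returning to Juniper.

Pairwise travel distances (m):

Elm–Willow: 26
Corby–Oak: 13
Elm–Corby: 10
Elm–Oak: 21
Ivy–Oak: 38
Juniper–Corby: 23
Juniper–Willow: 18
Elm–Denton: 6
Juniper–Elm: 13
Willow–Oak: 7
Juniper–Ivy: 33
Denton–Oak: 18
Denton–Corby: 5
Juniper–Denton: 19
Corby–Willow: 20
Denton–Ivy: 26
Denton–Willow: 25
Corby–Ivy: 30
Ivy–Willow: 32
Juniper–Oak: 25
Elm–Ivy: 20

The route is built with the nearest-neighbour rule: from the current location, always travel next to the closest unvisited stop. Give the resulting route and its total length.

At Juniper the remaining stops are Elm 13, Willow 18, Denton 19, Corby 23, Oak 25, Ivy 33; go to Elm.
At Elm the remaining stops are Denton 6, Corby 10, Ivy 20, Oak 21, Willow 26; go to Denton.
At Denton the remaining stops are Corby 5, Oak 18, Willow 25, Ivy 26; go to Corby.
At Corby the remaining stops are Oak 13, Willow 20, Ivy 30; go to Oak.
At Oak the remaining stops are Willow 7, Ivy 38; go to Willow.
At Willow the remaining stops are Ivy 32; go to Ivy.
Return Ivy→Juniper: 33.
Total = 13 + 6 + 5 + 13 + 7 + 32 + 33 = 109.

Nearest-neighbour total = 109 m; route Juniper → Elm → Denton → Corby → Oak → Willow → Ivy → Juniper.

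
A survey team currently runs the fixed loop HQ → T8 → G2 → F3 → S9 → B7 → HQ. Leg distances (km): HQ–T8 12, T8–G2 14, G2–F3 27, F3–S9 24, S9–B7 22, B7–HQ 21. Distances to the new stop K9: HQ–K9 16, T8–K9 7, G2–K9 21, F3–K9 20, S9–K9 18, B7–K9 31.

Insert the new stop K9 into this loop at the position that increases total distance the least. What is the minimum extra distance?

Minimum extra distance: 11 km, inserting K9 between HQ and T8.

Insertion cost between consecutive stops i–j is d(i,K9) + d(K9,j) − d(i,j):
  between HQ and T8: 16 + 7 − 12 = 11
  between T8 and G2: 7 + 21 − 14 = 14
  between G2 and F3: 21 + 20 − 27 = 14
  between F3 and S9: 20 + 18 − 24 = 14
  between S9 and B7: 18 + 31 − 22 = 27
  between B7 and HQ: 31 + 16 − 21 = 26
Cheapest insertion is between HQ and T8, adding 11.
New total = 120 + 11 = 131.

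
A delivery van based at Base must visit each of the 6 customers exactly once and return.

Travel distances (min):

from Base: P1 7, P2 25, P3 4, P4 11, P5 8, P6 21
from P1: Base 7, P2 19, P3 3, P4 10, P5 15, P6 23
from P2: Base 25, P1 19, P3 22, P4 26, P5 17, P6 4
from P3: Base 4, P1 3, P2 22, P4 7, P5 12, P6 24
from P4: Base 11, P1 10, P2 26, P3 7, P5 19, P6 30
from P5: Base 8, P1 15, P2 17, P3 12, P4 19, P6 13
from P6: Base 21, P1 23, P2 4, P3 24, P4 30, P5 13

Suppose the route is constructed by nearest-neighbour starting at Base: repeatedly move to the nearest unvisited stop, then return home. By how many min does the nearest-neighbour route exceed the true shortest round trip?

Base: P3=4, P1=7, P5=8, P4=11, P6=21, P2=25 ⇒ P3
P3: P1=3, P4=7, P5=12, P2=22, P6=24 ⇒ P1
P1: P4=10, P5=15, P2=19, P6=23 ⇒ P4
P4: P5=19, P2=26, P6=30 ⇒ P5
P5: P6=13, P2=17 ⇒ P6
P6: P2=4 ⇒ P2
NN route Base → P3 → P1 → P4 → P5 → P6 → P2 → Base costs 78.
Optimal: Base → P3 → P4 → P1 → P2 → P6 → P5 → Base costs 65 (by enumerating all 360 distinct tours).
Excess = 78 − 65 = 13.

13 min longer than the optimal tour.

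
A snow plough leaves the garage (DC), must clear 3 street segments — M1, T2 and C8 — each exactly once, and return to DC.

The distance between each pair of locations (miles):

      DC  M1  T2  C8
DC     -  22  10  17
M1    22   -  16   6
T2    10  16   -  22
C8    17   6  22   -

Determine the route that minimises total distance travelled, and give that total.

With 3 stops there are 3!/2 = 3 distinct round trips (a route and its reverse cost the same).
DC→M1→T2→C8→DC: 22+16+22+17 = 77
DC→M1→C8→T2→DC: 22+6+22+10 = 60
DC→T2→M1→C8→DC: 10+16+6+17 = 49
The minimum is 49.
One optimal route: DC → T2 → M1 → C8 → DC (or its reverse).

Shortest round trip = 49 miles.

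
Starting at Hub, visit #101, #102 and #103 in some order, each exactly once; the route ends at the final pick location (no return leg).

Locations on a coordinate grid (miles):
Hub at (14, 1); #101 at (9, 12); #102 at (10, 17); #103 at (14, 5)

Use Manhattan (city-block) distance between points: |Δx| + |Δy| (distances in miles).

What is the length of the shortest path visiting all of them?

There are 3! = 6 possible orderings.
Hub → #101 → #102 → #103: 16+6+16 = 38
Hub → #101 → #103 → #102: 16+12+16 = 44
Hub → #102 → #101 → #103: 20+6+12 = 38
Hub → #102 → #103 → #101: 20+16+12 = 48
Hub → #103 → #101 → #102: 4+12+6 = 22
Hub → #103 → #102 → #101: 4+16+6 = 26
The minimum is 22.
One shortest path: Hub → #103 → #101 → #102.

22 miles — the minimum one-way total.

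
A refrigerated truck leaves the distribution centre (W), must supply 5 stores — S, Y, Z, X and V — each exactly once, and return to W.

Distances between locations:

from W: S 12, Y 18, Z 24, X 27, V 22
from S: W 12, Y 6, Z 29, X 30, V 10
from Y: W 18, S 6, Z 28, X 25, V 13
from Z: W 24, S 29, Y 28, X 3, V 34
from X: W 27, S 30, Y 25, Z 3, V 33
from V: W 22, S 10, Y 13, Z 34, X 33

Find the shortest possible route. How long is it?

Shortest round trip = 87.

There are 60 distinct closed tours to check (reversals are equivalent).
W→S→Y→Z→X→V→W: 12+6+28+3+33+22 = 104
W→S→Y→Z→V→X→W: 12+6+28+34+33+27 = 140
W→S→Y→X→Z→V→W: 12+6+25+3+34+22 = 102
W→S→Y→X→V→Z→W: 12+6+25+33+34+24 = 134
W→S→Y→V→Z→X→W: 12+6+13+34+3+27 = 95
W→S→Y→V→X→Z→W: 12+6+13+33+3+24 = 91
W→S→Z→Y→X→V→W: 12+29+28+25+33+22 = 149
W→S→Z→Y→V→X→W: 12+29+28+13+33+27 = 142
W→S→Z→X→Y→V→W: 12+29+3+25+13+22 = 104
W→S→Z→X→V→Y→W: 12+29+3+33+13+18 = 108
W→S→Z→V→Y→X→W: 12+29+34+13+25+27 = 140
W→S→Z→V→X→Y→W: 12+29+34+33+25+18 = 151
W→S→X→Y→Z→V→W: 12+30+25+28+34+22 = 151
W→S→X→Y→V→Z→W: 12+30+25+13+34+24 = 138
… (46 more)
W→S→V→Y→X→Z→W: 12+10+13+25+3+24 = 87  ← best
The minimum is 87.
One optimal route: W → S → V → Y → X → Z → W (or its reverse).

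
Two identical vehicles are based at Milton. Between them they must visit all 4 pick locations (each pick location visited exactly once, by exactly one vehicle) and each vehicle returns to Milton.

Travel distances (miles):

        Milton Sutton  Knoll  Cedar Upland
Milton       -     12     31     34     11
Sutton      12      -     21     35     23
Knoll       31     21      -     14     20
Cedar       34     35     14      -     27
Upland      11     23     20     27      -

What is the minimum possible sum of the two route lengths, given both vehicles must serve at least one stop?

Try each way of splitting the stops between the two vehicles (each non-empty) and, for each split, find the best tour for each vehicle:
  {Sutton} + {Knoll, Cedar, Upland}: 24 + 79 = 103
  {Knoll} + {Sutton, Cedar, Upland}: 62 + 85 = 147
  {Sutton, Knoll} + {Cedar, Upland}: 64 + 72 = 136
  {Cedar} + {Sutton, Knoll, Upland}: 68 + 64 = 132
  {Sutton, Cedar} + {Knoll, Upland}: 81 + 62 = 143
  {Knoll, Cedar} + {Sutton, Upland}: 79 + 46 = 125
  … (7 splits in total)
Best: vehicle 1 Milton → Sutton → Milton = 24; vehicle 2 Milton → Cedar → Knoll → Upland → Milton = 79; combined 103.

Minimum combined distance: 103 miles.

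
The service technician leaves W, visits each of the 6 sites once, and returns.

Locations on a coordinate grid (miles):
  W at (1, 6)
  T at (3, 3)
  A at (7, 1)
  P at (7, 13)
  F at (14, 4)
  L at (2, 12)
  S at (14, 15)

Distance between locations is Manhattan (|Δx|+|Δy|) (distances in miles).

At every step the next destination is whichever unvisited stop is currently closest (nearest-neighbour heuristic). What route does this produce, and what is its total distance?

From W: distances to unvisited — T=5, L=7, A=11, P=13, F=15, S=22. Nearest is T (5).
From T: distances to unvisited — A=6, L=10, F=12, P=14, S=23. Nearest is A (6).
From A: distances to unvisited — F=10, P=12, L=16, S=21. Nearest is F (10).
From F: distances to unvisited — S=11, P=16, L=20. Nearest is S (11).
From S: distances to unvisited — P=9, L=15. Nearest is P (9).
From P: distances to unvisited — L=6. Nearest is L (6).
Return L→W: 7.
Total = 5 + 6 + 10 + 11 + 9 + 6 + 7 = 54.

54 miles along W → T → A → F → S → P → L → W.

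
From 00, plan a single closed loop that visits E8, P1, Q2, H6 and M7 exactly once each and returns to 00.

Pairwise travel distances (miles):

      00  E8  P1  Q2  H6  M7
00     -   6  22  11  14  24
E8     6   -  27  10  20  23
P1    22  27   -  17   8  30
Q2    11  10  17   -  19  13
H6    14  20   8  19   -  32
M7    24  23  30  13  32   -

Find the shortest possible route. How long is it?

With 5 stops there are 5!/2 = 60 distinct round trips (a route and its reverse cost the same).
00 - E8 - P1 - Q2 - H6 - M7 - 00: 6+27+17+19+32+24 = 125
00 - E8 - P1 - Q2 - M7 - H6 - 00: 6+27+17+13+32+14 = 109
00 - E8 - P1 - H6 - Q2 - M7 - 00: 6+27+8+19+13+24 = 97
00 - E8 - P1 - H6 - M7 - Q2 - 00: 6+27+8+32+13+11 = 97
00 - E8 - P1 - M7 - Q2 - H6 - 00: 6+27+30+13+19+14 = 109
00 - E8 - P1 - M7 - H6 - Q2 - 00: 6+27+30+32+19+11 = 125
00 - E8 - Q2 - P1 - H6 - M7 - 00: 6+10+17+8+32+24 = 97
00 - E8 - Q2 - P1 - M7 - H6 - 00: 6+10+17+30+32+14 = 109
00 - E8 - Q2 - H6 - P1 - M7 - 00: 6+10+19+8+30+24 = 97
00 - E8 - Q2 - H6 - M7 - P1 - 00: 6+10+19+32+30+22 = 119
00 - E8 - Q2 - M7 - P1 - H6 - 00: 6+10+13+30+8+14 = 81
00 - E8 - Q2 - M7 - H6 - P1 - 00: 6+10+13+32+8+22 = 91
00 - E8 - H6 - P1 - Q2 - M7 - 00: 6+20+8+17+13+24 = 88
00 - E8 - H6 - P1 - M7 - Q2 - 00: 6+20+8+30+13+11 = 88
… (46 more)
The minimum is 81.
One optimal route: 00 → E8 → Q2 → M7 → P1 → H6 → 00 (or its reverse).

Minimum total distance: 81 miles.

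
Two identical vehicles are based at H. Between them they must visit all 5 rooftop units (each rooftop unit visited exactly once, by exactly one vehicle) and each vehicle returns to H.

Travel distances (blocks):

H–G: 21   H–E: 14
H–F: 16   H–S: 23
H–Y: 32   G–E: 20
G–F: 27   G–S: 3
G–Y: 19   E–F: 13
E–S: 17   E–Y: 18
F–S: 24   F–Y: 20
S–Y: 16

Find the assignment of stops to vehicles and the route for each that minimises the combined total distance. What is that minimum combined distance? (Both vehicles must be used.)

104 blocks — the smallest possible combined total.

Try each way of splitting the stops between the two vehicles (each non-empty) and, for each split, find the best tour for each vehicle:
  {G} + {E, F, S, Y}: 42 + 83 = 125
  {E} + {G, F, S, Y}: 28 + 76 = 104
  {G, E} + {F, S, Y}: 55 + 75 = 130
  {F} + {G, E, S, Y}: 32 + 72 = 104
  {G, F} + {E, S, Y}: 64 + 71 = 135
  {E, F} + {G, S, Y}: 43 + 72 = 115
  … (15 splits in total)
Best: vehicle 1 H → E → H = 28; vehicle 2 H → G → S → Y → F → H = 76; combined 104.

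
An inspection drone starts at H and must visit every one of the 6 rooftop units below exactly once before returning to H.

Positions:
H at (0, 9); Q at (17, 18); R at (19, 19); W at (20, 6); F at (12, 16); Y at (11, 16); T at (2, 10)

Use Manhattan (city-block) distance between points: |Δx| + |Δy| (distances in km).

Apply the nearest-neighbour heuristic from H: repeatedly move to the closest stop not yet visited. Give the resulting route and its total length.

At H the remaining stops are T 3, Y 18, F 19, W 23, Q 26, R 29; go to T.
At T the remaining stops are Y 15, F 16, W 22, Q 23, R 26; go to Y.
At Y the remaining stops are F 1, Q 8, R 11, W 19; go to F.
At F the remaining stops are Q 7, R 10, W 18; go to Q.
At Q the remaining stops are R 3, W 15; go to R.
At R the remaining stops are W 14; go to W.
Return W→H: 23.
Total = 3 + 15 + 1 + 7 + 3 + 14 + 23 = 66.

66 km along H → T → Y → F → Q → R → W → H.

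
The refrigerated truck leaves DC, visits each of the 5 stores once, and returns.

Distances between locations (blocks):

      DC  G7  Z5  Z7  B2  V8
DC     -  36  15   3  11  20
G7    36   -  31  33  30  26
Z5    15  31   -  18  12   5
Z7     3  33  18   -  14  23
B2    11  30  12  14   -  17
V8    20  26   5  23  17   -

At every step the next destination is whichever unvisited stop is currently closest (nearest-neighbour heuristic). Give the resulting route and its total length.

DC → [Z7:3 / B2:11 / Z5:15 / V8:20 / G7:36] → Z7 (3)
Z7 → [B2:14 / Z5:18 / V8:23 / G7:33] → B2 (14)
B2 → [Z5:12 / V8:17 / G7:30] → Z5 (12)
Z5 → [V8:5 / G7:31] → V8 (5)
V8 → [G7:26] → G7 (26)
Return G7→DC: 36.
Total = 3 + 14 + 12 + 5 + 26 + 36 = 96.

Nearest-neighbour total = 96 blocks; route DC → Z7 → B2 → Z5 → V8 → G7 → DC.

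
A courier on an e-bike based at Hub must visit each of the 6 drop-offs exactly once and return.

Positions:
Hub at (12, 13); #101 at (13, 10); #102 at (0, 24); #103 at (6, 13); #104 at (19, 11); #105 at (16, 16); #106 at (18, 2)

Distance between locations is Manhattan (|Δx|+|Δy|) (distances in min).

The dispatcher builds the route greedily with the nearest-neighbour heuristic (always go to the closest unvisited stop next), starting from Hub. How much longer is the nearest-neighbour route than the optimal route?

From Hub: #101=4, #103=6, #105=7, #104=9, #106=17, #102=23 → choose #101 (4).
From #101: #104=7, #105=9, #103=10, #106=13, #102=27 → choose #104 (7).
From #104: #105=8, #106=10, #103=15, #102=32 → choose #105 (8).
From #105: #103=13, #106=16, #102=24 → choose #103 (13).
From #103: #102=17, #106=23 → choose #102 (17).
From #102: #106=40 → choose #106 (40).
NN route Hub → #101 → #104 → #105 → #103 → #102 → #106 → Hub costs 106.
Optimal: Hub → #101 → #106 → #104 → #105 → #102 → #103 → Hub costs 82 (by enumerating all 360 distinct tours).
Excess = 106 − 82 = 24.

24 min longer than the optimal tour.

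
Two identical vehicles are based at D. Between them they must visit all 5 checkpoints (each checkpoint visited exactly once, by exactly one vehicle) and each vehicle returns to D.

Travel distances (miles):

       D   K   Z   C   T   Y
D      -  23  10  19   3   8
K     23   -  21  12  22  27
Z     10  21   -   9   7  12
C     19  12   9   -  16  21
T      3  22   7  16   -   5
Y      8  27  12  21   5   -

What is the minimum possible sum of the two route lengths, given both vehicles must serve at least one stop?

Check every non-empty split of the stops between the two vehicles; for each half take its own optimal tour:
  {K} + {Z, C, T, Y}: 46 + 48 = 94
  {Z} + {K, C, T, Y}: 20 + 64 = 84
  {K, Z} + {C, T, Y}: 54 + 48 = 102
  {C} + {K, Z, T, Y}: 38 + 64 = 102
  {K, C} + {Z, T, Y}: 54 + 30 = 84
  {Z, C} + {K, T, Y}: 38 + 58 = 96
  … (15 splits in total)
  {K, Z, C} + {T, Y}: 54 + 16 = 70  ← best
Best: vehicle 1 D → K → C → Z → D = 54; vehicle 2 D → T → Y → D = 16; combined 70.

70 miles — the smallest possible combined total.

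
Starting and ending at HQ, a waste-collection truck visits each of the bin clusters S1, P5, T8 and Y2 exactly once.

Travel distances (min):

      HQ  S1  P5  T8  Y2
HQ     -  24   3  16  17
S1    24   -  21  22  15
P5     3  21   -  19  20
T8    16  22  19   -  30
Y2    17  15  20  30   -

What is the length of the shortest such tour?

Shortest round trip = 76 min.

HQ → S1 → P5 → T8 → Y2 → HQ: 24+21+19+30+17 = 111
HQ → S1 → P5 → Y2 → T8 → HQ: 24+21+20+30+16 = 111
HQ → S1 → T8 → P5 → Y2 → HQ: 24+22+19+20+17 = 102
HQ → S1 → T8 → Y2 → P5 → HQ: 24+22+30+20+3 = 99
HQ → S1 → Y2 → P5 → T8 → HQ: 24+15+20+19+16 = 94
HQ → S1 → Y2 → T8 → P5 → HQ: 24+15+30+19+3 = 91
HQ → P5 → S1 → T8 → Y2 → HQ: 3+21+22+30+17 = 93
HQ → P5 → S1 → Y2 → T8 → HQ: 3+21+15+30+16 = 85
HQ → P5 → T8 → S1 → Y2 → HQ: 3+19+22+15+17 = 76
HQ → P5 → Y2 → S1 → T8 → HQ: 3+20+15+22+16 = 76
HQ → T8 → S1 → P5 → Y2 → HQ: 16+22+21+20+17 = 96
HQ → T8 → P5 → S1 → Y2 → HQ: 16+19+21+15+17 = 88
The minimum is 76.
One optimal route: HQ → P5 → T8 → S1 → Y2 → HQ (or its reverse).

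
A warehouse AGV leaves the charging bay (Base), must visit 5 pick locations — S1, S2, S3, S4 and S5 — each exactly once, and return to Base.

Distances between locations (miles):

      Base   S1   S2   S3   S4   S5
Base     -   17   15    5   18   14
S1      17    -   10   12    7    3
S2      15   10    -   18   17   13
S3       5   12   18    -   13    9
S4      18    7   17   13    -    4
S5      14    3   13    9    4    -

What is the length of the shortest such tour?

Minimum total distance: 50 miles.

There are 60 distinct closed tours to check (reversals are equivalent).
Base → S1 → S2 → S3 → S4 → S5 → Base: 17+10+18+13+4+14 = 76
Base → S1 → S2 → S3 → S5 → S4 → Base: 17+10+18+9+4+18 = 76
Base → S1 → S2 → S4 → S3 → S5 → Base: 17+10+17+13+9+14 = 80
Base → S1 → S2 → S4 → S5 → S3 → Base: 17+10+17+4+9+5 = 62
Base → S1 → S2 → S5 → S3 → S4 → Base: 17+10+13+9+13+18 = 80
Base → S1 → S2 → S5 → S4 → S3 → Base: 17+10+13+4+13+5 = 62
Base → S1 → S3 → S2 → S4 → S5 → Base: 17+12+18+17+4+14 = 82
Base → S1 → S3 → S2 → S5 → S4 → Base: 17+12+18+13+4+18 = 82
Base → S1 → S3 → S4 → S2 → S5 → Base: 17+12+13+17+13+14 = 86
Base → S1 → S3 → S4 → S5 → S2 → Base: 17+12+13+4+13+15 = 74
Base → S1 → S3 → S5 → S2 → S4 → Base: 17+12+9+13+17+18 = 86
Base → S1 → S3 → S5 → S4 → S2 → Base: 17+12+9+4+17+15 = 74
Base → S1 → S4 → S2 → S3 → S5 → Base: 17+7+17+18+9+14 = 82
Base → S1 → S4 → S2 → S5 → S3 → Base: 17+7+17+13+9+5 = 68
… (46 more)
Base → S2 → S1 → S4 → S5 → S3 → Base: 15+10+7+4+9+5 = 50  ← best
The minimum is 50.
One optimal route: Base → S2 → S1 → S4 → S5 → S3 → Base (or its reverse).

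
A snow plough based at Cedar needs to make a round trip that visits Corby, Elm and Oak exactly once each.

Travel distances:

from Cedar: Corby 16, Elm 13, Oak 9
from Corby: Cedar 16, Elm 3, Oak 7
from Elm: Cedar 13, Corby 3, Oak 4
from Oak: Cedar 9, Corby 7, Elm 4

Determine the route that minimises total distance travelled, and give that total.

Cedar - Corby - Elm - Oak - Cedar: 16+3+4+9 = 32
Cedar - Corby - Oak - Elm - Cedar: 16+7+4+13 = 40
Cedar - Elm - Corby - Oak - Cedar: 13+3+7+9 = 32
The minimum is 32.
One optimal route: Cedar → Corby → Elm → Oak → Cedar (or its reverse).

Shortest round trip = 32.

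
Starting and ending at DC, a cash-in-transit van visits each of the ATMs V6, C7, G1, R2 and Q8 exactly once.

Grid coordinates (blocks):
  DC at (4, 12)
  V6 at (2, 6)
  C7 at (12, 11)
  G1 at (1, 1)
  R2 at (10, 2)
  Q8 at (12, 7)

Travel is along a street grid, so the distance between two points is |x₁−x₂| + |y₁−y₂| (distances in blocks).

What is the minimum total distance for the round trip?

With 5 stops there are 5!/2 = 60 distinct round trips (a route and its reverse cost the same).
DC - V6 - C7 - G1 - R2 - Q8 - DC: 8+15+21+10+7+13 = 74
DC - V6 - C7 - G1 - Q8 - R2 - DC: 8+15+21+17+7+16 = 84
DC - V6 - C7 - R2 - G1 - Q8 - DC: 8+15+11+10+17+13 = 74
DC - V6 - C7 - R2 - Q8 - G1 - DC: 8+15+11+7+17+14 = 72
DC - V6 - C7 - Q8 - G1 - R2 - DC: 8+15+4+17+10+16 = 70
DC - V6 - C7 - Q8 - R2 - G1 - DC: 8+15+4+7+10+14 = 58
DC - V6 - G1 - C7 - R2 - Q8 - DC: 8+6+21+11+7+13 = 66
DC - V6 - G1 - C7 - Q8 - R2 - DC: 8+6+21+4+7+16 = 62
DC - V6 - G1 - R2 - C7 - Q8 - DC: 8+6+10+11+4+13 = 52
DC - V6 - G1 - R2 - Q8 - C7 - DC: 8+6+10+7+4+9 = 44
DC - V6 - G1 - Q8 - C7 - R2 - DC: 8+6+17+4+11+16 = 62
DC - V6 - G1 - Q8 - R2 - C7 - DC: 8+6+17+7+11+9 = 58
DC - V6 - R2 - C7 - G1 - Q8 - DC: 8+12+11+21+17+13 = 82
DC - V6 - R2 - C7 - Q8 - G1 - DC: 8+12+11+4+17+14 = 66
… (46 more)
The minimum is 44.
One optimal route: DC → V6 → G1 → R2 → Q8 → C7 → DC (or its reverse).

44 blocks — the shortest possible round trip.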